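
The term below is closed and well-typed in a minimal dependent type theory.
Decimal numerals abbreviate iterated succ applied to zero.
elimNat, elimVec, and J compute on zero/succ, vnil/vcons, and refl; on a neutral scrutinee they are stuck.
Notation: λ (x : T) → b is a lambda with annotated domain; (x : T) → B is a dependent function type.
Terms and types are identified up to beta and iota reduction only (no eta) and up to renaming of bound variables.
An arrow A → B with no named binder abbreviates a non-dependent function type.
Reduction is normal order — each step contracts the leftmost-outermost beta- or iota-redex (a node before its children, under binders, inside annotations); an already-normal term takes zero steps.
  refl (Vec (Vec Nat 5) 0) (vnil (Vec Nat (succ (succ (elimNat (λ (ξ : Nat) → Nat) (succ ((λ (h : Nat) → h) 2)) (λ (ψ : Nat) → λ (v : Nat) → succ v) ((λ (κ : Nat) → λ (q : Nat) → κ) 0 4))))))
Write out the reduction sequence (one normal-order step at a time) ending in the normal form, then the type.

reduction (normal order):
  refl (Vec (Vec Nat 5) 0) (vnil (Vec Nat (succ (succ (elimNat (λ (ξ : Nat) → Nat) (succ ((λ (h : Nat) → h) 2)) (λ (ψ : Nat) → λ (v : Nat) → succ v) ((λ (κ : Nat) → λ (q : Nat) → κ) 0 4))))))
  ~> refl (Vec (Vec Nat 5) 0) (vnil (Vec Nat (succ (succ (elimNat (λ (ξ : Nat) → Nat) 3 (λ (h : Nat) → λ (ψ : Nat) → succ ψ) ((λ (v : Nat) → λ (κ : Nat) → v) 0 4))))))
  ~> refl (Vec (Vec Nat 5) 0) (vnil (Vec Nat (succ (succ (elimNat (λ (ξ : Nat) → Nat) 3 (λ (h : Nat) → λ (ψ : Nat) → succ ψ) ((λ (v : Nat) → 0) 4))))))
  ~> refl (Vec (Vec Nat 5) 0) (vnil (Vec Nat (succ (succ (elimNat (λ (ξ : Nat) → Nat) 3 (λ (h : Nat) → λ (ψ : Nat) → succ ψ) 0)))))
  ~> refl (Vec (Vec Nat 5) 0) (vnil (Vec Nat 5))
type:
  Eq (Vec (Vec Nat 5) 0) (vnil (Vec Nat 5)) (vnil (Vec Nat 5))


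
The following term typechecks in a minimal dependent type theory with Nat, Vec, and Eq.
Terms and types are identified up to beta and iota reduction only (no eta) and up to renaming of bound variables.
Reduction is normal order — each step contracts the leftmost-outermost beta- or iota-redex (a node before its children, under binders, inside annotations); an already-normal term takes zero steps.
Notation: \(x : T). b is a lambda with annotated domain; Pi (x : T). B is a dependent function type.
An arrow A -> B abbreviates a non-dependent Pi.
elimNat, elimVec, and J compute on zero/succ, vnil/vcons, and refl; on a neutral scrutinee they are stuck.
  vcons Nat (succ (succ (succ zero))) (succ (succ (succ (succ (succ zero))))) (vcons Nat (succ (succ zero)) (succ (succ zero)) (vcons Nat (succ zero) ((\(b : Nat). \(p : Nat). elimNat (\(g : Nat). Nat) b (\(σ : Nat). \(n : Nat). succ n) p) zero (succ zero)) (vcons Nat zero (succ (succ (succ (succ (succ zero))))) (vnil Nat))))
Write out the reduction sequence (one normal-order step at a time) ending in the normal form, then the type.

normal-order reduction sequence:
  vcons Nat (succ (succ (succ zero))) (succ (succ (succ (succ (succ zero))))) (vcons Nat (succ (succ zero)) (succ (succ zero)) (vcons Nat (succ zero) ((\(b : Nat). \(p : Nat). elimNat (\(g : Nat). Nat) b (\(σ : Nat). \(n : Nat). succ n) p) zero (succ zero)) (vcons Nat zero (succ (succ (succ (succ (succ zero))))) (vnil Nat))))
  ~> vcons Nat (succ (succ (succ zero))) (succ (succ (succ (succ (succ zero))))) (vcons Nat (succ (succ zero)) (succ (succ zero)) (vcons Nat (succ zero) ((\(b : Nat). elimNat (\(p : Nat). Nat) zero (\(g : Nat). \(σ : Nat). succ σ) b) (succ zero)) (vcons Nat zero (succ (succ (succ (succ (succ zero))))) (vnil Nat))))
  ~> vcons Nat (succ (succ (succ zero))) (succ (succ (succ (succ (succ zero))))) (vcons Nat (succ (succ zero)) (succ (succ zero)) (vcons Nat (succ zero) (elimNat (\(b : Nat). Nat) zero (\(p : Nat). \(g : Nat). succ g) (succ zero)) (vcons Nat zero (succ (succ (succ (succ (succ zero))))) (vnil Nat))))
  ~> vcons Nat (succ (succ (succ zero))) (succ (succ (succ (succ (succ zero))))) (vcons Nat (succ (succ zero)) (succ (succ zero)) (vcons Nat (succ zero) ((\(b : Nat). \(p : Nat). succ p) zero (elimNat (\(g : Nat). Nat) zero (\(σ : Nat). \(n : Nat). succ n) zero)) (vcons Nat zero (succ (succ (succ (succ (succ zero))))) (vnil Nat))))
  ~> vcons Nat (succ (succ (succ zero))) (succ (succ (succ (succ (succ zero))))) (vcons Nat (succ (succ zero)) (succ (succ zero)) (vcons Nat (succ zero) ((\(b : Nat). succ b) (elimNat (\(p : Nat). Nat) zero (\(g : Nat). \(σ : Nat). succ σ) zero)) (vcons Nat zero (succ (succ (succ (succ (succ zero))))) (vnil Nat))))
  ~> vcons Nat (succ (succ (succ zero))) (succ (succ (succ (succ (succ zero))))) (vcons Nat (succ (succ zero)) (succ (succ zero)) (vcons Nat (succ zero) (succ (elimNat (\(b : Nat). Nat) zero (\(p : Nat). \(g : Nat). succ g) zero)) (vcons Nat zero (succ (succ (succ (succ (succ zero))))) (vnil Nat))))
  ~> vcons Nat (succ (succ (succ zero))) (succ (succ (succ (succ (succ zero))))) (vcons Nat (succ (succ zero)) (succ (succ zero)) (vcons Nat (succ zero) (succ zero) (vcons Nat zero (succ (succ (succ (succ (succ zero))))) (vnil Nat))))
inferred type:
  Vec Nat (succ (succ (succ (succ zero))))


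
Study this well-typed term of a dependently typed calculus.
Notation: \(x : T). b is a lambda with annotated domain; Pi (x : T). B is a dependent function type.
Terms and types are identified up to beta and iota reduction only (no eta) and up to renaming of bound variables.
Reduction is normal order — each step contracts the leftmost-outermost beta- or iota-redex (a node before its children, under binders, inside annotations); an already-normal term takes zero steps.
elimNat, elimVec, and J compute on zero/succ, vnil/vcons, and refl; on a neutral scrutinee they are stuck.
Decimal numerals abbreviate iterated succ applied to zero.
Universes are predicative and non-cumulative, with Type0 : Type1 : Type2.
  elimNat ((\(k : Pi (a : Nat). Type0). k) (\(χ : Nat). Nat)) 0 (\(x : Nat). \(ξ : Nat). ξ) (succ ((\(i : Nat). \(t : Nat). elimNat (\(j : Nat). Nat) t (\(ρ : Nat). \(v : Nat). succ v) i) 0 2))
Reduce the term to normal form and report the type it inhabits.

normal form:
  0
inferred type:
  Nat


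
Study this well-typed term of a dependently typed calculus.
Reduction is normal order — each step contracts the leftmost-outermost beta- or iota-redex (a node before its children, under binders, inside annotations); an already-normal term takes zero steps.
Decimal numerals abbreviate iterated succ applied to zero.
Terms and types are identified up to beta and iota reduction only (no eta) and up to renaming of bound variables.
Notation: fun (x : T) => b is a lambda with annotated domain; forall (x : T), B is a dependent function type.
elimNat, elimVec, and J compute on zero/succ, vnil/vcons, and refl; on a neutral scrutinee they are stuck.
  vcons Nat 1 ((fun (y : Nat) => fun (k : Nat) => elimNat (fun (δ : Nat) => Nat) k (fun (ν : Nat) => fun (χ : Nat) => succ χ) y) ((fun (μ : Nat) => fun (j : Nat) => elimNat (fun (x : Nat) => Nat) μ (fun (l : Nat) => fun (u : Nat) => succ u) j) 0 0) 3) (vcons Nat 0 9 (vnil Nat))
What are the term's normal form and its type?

resulting normal form:
  vcons Nat 1 3 (vcons Nat 0 9 (vnil Nat))
the term's type:
  Vec Nat 2


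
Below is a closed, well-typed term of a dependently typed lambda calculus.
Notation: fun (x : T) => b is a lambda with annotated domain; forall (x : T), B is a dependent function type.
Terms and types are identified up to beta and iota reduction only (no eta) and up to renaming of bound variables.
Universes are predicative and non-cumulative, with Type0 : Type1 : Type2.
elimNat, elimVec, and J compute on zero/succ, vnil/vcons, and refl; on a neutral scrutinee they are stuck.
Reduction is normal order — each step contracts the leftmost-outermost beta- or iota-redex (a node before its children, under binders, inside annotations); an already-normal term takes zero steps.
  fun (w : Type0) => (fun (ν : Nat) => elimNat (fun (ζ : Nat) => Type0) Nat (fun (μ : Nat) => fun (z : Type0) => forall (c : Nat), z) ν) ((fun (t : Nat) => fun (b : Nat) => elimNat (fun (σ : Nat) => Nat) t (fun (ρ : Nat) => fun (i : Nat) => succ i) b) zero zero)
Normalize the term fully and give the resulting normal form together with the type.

reduced normal form:
  fun (w : Type0) => Nat
inferred type:
  forall (w : Type0), Type0
observation: reduction starts at a beta-redex, and 5 normal-order steps reach the normal form.


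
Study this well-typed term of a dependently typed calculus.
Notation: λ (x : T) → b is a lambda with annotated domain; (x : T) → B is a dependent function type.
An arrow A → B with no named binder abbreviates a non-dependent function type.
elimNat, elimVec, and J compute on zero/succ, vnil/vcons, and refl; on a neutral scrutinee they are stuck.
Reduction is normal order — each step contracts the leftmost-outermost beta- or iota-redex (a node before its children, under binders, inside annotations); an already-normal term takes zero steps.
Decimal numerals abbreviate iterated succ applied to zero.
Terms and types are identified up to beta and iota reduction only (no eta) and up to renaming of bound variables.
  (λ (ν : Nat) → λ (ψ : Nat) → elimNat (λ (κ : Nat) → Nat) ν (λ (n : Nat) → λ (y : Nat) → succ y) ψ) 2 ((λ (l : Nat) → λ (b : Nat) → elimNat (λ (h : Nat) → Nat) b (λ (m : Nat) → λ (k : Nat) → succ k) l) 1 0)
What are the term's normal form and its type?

reduced normal form:
  3
type:
  Nat


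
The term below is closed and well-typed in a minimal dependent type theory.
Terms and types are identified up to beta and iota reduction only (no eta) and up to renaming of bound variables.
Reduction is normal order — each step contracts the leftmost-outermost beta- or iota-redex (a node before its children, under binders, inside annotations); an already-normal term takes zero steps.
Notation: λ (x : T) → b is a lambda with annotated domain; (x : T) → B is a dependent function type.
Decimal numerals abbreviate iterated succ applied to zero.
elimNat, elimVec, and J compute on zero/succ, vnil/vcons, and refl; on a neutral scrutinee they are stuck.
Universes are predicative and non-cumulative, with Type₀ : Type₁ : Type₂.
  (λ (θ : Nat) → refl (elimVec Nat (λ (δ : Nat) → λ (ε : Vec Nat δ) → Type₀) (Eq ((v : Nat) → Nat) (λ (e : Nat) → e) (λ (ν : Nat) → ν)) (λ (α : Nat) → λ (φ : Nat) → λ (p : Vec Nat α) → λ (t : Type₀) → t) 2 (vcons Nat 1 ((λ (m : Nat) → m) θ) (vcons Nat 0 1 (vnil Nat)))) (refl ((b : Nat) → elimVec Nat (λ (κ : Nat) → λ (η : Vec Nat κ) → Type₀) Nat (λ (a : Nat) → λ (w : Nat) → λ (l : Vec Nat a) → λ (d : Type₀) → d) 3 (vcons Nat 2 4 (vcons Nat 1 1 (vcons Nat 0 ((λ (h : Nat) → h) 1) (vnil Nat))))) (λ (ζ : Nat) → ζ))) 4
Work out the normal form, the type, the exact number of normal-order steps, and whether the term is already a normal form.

reduced normal form:
  refl (Eq ((θ : Nat) → Nat) (λ (δ : Nat) → δ) (λ (ε : Nat) → ε)) (refl ((v : Nat) → Nat) (λ (e : Nat) → e))
the term's type:
  Eq (Eq ((θ : Nat) → Nat) (λ (δ : Nat) → δ) (λ (ε : Nat) → ε)) (refl ((v : Nat) → Nat) (λ (e : Nat) → e)) (refl ((ν : Nat) → Nat) (λ (α : Nat) → α))
normal-order step count: 28
already normal: no
first contracted redex: a beta-redex


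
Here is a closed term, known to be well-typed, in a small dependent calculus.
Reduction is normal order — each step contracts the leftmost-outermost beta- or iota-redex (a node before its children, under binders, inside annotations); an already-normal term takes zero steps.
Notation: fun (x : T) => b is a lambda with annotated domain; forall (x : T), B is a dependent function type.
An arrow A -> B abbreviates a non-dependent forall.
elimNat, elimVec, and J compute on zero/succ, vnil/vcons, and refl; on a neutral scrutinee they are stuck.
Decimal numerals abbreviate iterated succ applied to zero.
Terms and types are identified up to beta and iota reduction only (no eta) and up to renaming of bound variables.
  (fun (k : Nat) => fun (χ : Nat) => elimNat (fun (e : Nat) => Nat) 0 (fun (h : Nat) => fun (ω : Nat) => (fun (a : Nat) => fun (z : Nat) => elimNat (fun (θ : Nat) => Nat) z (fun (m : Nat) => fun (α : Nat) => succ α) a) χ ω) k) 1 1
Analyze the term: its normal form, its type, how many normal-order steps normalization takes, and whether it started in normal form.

resulting normal form:
  1
inferred type:
  Nat
normal-order step count: 12
started in normal form: no
first redex: a beta-redex


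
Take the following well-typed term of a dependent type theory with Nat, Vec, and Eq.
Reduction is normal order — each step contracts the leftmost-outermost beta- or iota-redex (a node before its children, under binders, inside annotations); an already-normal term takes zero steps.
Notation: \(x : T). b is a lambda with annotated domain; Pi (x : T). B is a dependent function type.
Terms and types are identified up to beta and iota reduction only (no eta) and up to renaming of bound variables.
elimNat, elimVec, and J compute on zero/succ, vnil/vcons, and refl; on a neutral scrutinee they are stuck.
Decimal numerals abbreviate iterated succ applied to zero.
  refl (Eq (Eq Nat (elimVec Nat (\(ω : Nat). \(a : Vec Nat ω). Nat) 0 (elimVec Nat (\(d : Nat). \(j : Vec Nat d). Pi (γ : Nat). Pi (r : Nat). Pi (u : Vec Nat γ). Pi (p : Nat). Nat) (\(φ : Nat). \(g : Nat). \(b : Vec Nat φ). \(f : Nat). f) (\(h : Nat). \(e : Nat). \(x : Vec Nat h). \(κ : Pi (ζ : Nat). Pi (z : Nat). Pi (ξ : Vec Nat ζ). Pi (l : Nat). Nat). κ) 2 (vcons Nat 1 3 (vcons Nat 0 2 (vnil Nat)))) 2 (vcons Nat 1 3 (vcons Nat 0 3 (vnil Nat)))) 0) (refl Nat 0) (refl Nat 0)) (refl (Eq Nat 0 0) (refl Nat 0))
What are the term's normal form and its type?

normal form:
  refl (Eq (Eq Nat 0 0) (refl Nat 0) (refl Nat 0)) (refl (Eq Nat 0 0) (refl Nat 0))
inferred type:
  Eq (Eq (Eq Nat 0 0) (refl Nat 0) (refl Nat 0)) (refl (Eq Nat 0 0) (refl Nat 0)) (refl (Eq Nat 0 0) (refl Nat 0))
observation: the first redex contracted is an elimVec iota-redex; the normal form is reached in 33 normal-order steps.


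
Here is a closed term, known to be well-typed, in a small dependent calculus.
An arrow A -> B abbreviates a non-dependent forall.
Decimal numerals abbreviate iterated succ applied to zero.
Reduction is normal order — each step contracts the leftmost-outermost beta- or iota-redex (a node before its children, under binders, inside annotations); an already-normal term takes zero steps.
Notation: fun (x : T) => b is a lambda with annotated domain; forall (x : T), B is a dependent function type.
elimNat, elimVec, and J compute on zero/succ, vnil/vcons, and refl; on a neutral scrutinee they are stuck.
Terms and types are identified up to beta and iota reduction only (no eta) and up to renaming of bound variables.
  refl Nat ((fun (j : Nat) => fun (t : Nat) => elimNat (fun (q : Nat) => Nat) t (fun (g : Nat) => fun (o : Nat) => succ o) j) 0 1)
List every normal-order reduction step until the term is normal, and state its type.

normal-order reduction:
  refl Nat ((fun (j : Nat) => fun (t : Nat) => elimNat (fun (q : Nat) => Nat) t (fun (g : Nat) => fun (o : Nat) => succ o) j) 0 1)
  ~> refl Nat ((fun (j : Nat) => elimNat (fun (t : Nat) => Nat) j (fun (q : Nat) => fun (g : Nat) => succ g) 0) 1)
  ~> refl Nat (elimNat (fun (j : Nat) => Nat) 1 (fun (t : Nat) => fun (q : Nat) => succ q) 0)
  ~> refl Nat 1
type:
  Eq Nat 1 1


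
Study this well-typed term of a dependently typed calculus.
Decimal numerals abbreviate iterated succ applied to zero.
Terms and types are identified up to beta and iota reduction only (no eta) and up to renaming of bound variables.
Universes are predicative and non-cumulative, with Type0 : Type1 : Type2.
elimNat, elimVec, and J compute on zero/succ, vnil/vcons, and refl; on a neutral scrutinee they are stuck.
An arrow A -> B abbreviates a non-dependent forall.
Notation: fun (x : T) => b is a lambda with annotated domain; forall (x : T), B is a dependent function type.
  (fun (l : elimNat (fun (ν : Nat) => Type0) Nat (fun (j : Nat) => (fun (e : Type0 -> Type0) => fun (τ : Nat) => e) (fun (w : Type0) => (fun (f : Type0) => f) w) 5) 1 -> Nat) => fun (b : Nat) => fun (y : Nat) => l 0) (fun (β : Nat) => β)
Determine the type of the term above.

type:
  Nat -> Nat -> Nat


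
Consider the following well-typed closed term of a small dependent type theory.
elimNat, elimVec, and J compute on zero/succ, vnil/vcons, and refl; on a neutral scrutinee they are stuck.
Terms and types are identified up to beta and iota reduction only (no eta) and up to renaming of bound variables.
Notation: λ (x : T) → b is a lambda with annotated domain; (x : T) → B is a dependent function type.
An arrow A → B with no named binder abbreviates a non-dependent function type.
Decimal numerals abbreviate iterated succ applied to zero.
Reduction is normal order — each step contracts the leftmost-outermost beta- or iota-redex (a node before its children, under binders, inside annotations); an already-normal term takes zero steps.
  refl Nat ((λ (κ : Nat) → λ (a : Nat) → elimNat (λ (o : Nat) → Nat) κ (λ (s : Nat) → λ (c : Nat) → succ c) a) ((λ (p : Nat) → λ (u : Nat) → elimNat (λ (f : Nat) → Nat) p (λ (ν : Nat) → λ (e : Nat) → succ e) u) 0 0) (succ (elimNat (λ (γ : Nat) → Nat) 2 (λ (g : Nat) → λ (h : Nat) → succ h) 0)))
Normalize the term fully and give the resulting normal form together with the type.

normal form:
  refl Nat 3
inferred type:
  Eq Nat 3 3
observation: 16 normal-order steps normalize the term, beginning with a beta-redex.


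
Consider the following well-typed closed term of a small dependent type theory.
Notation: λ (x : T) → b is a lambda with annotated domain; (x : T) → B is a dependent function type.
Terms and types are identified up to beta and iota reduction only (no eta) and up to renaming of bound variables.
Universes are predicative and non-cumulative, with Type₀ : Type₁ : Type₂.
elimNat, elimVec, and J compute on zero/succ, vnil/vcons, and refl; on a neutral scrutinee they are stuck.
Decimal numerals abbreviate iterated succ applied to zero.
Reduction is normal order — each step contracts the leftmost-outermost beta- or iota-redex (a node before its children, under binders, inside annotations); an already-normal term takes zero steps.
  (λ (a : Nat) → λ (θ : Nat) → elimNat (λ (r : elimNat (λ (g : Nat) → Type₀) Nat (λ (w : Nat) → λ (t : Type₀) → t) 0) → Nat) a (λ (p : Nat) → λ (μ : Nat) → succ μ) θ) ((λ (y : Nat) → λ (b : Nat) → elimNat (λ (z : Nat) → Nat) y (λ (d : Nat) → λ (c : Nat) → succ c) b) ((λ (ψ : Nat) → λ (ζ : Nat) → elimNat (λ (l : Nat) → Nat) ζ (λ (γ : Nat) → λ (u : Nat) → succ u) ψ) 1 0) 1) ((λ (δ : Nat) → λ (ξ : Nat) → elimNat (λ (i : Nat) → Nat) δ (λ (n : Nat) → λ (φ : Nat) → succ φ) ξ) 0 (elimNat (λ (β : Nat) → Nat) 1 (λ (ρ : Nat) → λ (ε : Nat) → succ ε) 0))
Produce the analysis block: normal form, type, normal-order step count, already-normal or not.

normal form:
  3
type:
  Nat
steps to reach normal form (normal order): 26
started in normal form: no
first contracted redex: a beta-redex


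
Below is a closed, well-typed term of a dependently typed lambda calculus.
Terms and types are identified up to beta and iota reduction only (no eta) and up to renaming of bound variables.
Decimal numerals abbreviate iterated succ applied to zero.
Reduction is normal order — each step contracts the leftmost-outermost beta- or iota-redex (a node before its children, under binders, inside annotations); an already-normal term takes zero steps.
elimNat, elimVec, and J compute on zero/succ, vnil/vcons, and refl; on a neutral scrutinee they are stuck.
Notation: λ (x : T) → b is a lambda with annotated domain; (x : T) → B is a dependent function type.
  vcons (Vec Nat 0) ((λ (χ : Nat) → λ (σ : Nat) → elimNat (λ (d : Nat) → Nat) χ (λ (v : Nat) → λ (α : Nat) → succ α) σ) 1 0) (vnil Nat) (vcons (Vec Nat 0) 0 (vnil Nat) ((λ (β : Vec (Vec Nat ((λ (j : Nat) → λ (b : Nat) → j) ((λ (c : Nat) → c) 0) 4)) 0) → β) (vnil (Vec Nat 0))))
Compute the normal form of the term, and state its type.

reduced normal form:
  vcons (Vec Nat 0) 1 (vnil Nat) (vcons (Vec Nat 0) 0 (vnil Nat) (vnil (Vec Nat 0)))
type:
  Vec (Vec Nat 0) 2
observation: normalization takes exactly 4 steps under the normal-order strategy.


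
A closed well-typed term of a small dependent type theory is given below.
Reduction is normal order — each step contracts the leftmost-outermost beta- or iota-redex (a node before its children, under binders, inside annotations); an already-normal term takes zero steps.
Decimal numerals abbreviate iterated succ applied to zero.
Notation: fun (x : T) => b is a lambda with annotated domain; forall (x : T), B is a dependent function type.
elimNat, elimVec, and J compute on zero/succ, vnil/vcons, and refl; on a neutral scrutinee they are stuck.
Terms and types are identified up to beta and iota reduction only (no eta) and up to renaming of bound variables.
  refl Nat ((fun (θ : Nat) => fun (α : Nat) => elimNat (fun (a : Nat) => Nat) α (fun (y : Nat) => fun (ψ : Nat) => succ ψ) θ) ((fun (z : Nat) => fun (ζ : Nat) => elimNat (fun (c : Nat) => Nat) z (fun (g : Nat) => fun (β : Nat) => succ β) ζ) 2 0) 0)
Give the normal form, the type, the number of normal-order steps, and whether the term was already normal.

normal form:
  refl Nat 2
the term's type:
  Eq Nat 2 2
reduction steps (normal order): 12
term was already normal: no
first redex: a beta-redex


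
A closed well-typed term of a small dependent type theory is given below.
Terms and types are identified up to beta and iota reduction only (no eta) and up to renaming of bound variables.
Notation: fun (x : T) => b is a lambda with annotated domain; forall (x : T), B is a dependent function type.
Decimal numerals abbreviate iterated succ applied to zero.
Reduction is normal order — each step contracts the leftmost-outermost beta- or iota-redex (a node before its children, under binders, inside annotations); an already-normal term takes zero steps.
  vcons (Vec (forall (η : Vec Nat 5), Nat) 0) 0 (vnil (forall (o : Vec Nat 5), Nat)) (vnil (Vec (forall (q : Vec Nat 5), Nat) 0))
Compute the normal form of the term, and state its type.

resulting normal form:
  vcons (Vec (forall (η : Vec Nat 5), Nat) 0) 0 (vnil (forall (o : Vec Nat 5), Nat)) (vnil (Vec (forall (q : Vec Nat 5), Nat) 0))
type:
  Vec (Vec (forall (η : Vec Nat 5), Nat) 0) 1


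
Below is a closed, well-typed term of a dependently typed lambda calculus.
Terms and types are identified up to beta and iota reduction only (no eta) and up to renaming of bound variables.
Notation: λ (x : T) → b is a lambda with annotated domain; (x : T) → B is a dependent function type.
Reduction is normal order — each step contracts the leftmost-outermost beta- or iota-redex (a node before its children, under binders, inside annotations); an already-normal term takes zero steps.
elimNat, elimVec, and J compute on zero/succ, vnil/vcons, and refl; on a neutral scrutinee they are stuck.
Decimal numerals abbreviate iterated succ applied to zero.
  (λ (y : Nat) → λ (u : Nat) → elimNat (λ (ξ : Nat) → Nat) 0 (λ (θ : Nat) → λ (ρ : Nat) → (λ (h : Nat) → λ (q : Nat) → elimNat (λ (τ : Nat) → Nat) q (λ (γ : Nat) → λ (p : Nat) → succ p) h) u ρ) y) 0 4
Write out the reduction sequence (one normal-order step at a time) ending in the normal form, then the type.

normal-order reduction sequence:
  (λ (y : Nat) → λ (u : Nat) → elimNat (λ (ξ : Nat) → Nat) 0 (λ (θ : Nat) → λ (ρ : Nat) → (λ (h : Nat) → λ (q : Nat) → elimNat (λ (τ : Nat) → Nat) q (λ (γ : Nat) → λ (p : Nat) → succ p) h) u ρ) y) 0 4
  ~> (λ (y : Nat) → elimNat (λ (u : Nat) → Nat) 0 (λ (ξ : Nat) → λ (θ : Nat) → (λ (ρ : Nat) → λ (h : Nat) → elimNat (λ (q : Nat) → Nat) h (λ (τ : Nat) → λ (γ : Nat) → succ γ) ρ) y θ) 0) 4
  ~> elimNat (λ (y : Nat) → Nat) 0 (λ (u : Nat) → λ (ξ : Nat) → (λ (θ : Nat) → λ (ρ : Nat) → elimNat (λ (h : Nat) → Nat) ρ (λ (q : Nat) → λ (τ : Nat) → succ τ) θ) 4 ξ) 0
  ~> 0
the term's type:
  Nat


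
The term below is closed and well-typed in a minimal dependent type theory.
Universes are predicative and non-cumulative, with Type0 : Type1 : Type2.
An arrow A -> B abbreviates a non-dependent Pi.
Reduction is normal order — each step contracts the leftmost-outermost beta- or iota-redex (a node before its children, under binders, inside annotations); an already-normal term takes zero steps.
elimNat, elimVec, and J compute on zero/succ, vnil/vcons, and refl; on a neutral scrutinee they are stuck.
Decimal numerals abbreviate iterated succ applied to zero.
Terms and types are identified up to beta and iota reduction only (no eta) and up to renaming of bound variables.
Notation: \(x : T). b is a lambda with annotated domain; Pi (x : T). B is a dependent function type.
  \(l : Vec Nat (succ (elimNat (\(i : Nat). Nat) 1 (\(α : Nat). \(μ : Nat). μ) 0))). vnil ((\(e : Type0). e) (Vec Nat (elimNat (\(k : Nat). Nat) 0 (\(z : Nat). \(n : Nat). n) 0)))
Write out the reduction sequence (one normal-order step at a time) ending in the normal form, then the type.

reduction (normal order):
  \(l : Vec Nat (succ (elimNat (\(i : Nat). Nat) 1 (\(α : Nat). \(μ : Nat). μ) 0))). vnil ((\(e : Type0). e) (Vec Nat (elimNat (\(k : Nat). Nat) 0 (\(z : Nat). \(n : Nat). n) 0)))
  ~> \(l : Vec Nat 2). vnil ((\(i : Type0). i) (Vec Nat (elimNat (\(α : Nat). Nat) 0 (\(μ : Nat). \(e : Nat). e) 0)))
  ~> \(l : Vec Nat 2). vnil (Vec Nat (elimNat (\(i : Nat). Nat) 0 (\(α : Nat). \(μ : Nat). μ) 0))
  ~> \(l : Vec Nat 2). vnil (Vec Nat 0)
inferred type:
  Vec Nat 2 -> Vec (Vec Nat 0) 0


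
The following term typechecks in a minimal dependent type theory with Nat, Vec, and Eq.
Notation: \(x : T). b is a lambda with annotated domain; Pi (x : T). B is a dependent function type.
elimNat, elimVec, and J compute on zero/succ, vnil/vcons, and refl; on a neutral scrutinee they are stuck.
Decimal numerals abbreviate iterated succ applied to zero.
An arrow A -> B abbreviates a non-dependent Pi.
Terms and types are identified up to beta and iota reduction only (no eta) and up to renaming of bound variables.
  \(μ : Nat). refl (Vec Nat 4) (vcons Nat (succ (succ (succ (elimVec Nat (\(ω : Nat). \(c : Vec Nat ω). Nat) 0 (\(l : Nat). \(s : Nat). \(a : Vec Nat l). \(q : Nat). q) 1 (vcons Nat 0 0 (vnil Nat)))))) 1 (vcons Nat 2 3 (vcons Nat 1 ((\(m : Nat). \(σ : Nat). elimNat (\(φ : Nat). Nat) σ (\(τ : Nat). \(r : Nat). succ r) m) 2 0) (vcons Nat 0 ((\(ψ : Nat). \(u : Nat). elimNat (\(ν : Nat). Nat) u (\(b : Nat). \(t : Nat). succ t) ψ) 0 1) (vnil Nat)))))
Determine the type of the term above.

inferred type:
  Nat -> Eq (Vec Nat 4) (vcons Nat 3 1 (vcons Nat 2 3 (vcons Nat 1 2 (vcons Nat 0 1 (vnil Nat))))) (vcons Nat 3 1 (vcons Nat 2 3 (vcons Nat 1 2 (vcons Nat 0 1 (vnil Nat)))))


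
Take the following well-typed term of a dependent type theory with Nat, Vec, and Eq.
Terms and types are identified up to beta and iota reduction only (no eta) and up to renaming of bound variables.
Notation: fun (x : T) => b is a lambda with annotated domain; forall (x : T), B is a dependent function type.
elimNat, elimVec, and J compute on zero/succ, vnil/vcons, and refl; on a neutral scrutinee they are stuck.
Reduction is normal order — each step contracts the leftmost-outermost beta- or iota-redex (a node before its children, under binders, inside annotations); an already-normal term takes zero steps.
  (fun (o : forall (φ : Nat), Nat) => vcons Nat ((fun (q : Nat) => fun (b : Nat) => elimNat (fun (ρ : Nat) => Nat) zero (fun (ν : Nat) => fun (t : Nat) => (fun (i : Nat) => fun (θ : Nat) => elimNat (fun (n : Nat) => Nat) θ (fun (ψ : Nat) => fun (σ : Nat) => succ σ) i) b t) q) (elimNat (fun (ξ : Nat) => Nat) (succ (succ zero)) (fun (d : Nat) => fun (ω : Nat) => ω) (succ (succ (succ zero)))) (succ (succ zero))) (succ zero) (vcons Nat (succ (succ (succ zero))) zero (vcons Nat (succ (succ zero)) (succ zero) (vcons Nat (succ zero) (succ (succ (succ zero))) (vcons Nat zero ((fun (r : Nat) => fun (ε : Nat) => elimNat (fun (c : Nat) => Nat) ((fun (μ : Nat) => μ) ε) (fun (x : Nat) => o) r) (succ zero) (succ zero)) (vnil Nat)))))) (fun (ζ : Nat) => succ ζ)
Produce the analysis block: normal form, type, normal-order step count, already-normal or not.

reduced normal form:
  vcons Nat (succ (succ (succ (succ zero)))) (succ zero) (vcons Nat (succ (succ (succ zero))) zero (vcons Nat (succ (succ zero)) (succ zero) (vcons Nat (succ zero) (succ (succ (succ zero))) (vcons Nat zero (succ (succ zero)) (vnil Nat)))))
inferred type:
  Vec Nat (succ (succ (succ (succ (succ zero)))))
normal-order step count: 36
term was already normal: no
first contracted redex: a beta-redex


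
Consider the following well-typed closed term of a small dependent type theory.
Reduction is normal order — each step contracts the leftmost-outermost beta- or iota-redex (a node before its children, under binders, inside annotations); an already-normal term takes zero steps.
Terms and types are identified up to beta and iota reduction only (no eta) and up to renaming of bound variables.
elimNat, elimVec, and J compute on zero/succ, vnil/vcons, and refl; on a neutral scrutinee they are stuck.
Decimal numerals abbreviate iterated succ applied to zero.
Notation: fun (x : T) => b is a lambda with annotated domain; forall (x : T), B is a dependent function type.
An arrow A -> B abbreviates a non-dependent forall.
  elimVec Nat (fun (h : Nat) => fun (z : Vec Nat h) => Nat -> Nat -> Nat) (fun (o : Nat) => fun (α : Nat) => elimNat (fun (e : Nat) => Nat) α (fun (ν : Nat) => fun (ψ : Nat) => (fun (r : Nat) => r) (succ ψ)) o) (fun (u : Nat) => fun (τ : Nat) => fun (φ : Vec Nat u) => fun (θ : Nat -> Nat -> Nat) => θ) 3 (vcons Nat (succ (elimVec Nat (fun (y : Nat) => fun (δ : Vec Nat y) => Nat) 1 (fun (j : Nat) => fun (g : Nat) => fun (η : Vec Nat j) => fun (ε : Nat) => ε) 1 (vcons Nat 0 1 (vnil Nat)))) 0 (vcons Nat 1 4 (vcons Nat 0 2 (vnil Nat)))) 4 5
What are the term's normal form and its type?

resulting normal form:
  9
the term's type:
  Nat


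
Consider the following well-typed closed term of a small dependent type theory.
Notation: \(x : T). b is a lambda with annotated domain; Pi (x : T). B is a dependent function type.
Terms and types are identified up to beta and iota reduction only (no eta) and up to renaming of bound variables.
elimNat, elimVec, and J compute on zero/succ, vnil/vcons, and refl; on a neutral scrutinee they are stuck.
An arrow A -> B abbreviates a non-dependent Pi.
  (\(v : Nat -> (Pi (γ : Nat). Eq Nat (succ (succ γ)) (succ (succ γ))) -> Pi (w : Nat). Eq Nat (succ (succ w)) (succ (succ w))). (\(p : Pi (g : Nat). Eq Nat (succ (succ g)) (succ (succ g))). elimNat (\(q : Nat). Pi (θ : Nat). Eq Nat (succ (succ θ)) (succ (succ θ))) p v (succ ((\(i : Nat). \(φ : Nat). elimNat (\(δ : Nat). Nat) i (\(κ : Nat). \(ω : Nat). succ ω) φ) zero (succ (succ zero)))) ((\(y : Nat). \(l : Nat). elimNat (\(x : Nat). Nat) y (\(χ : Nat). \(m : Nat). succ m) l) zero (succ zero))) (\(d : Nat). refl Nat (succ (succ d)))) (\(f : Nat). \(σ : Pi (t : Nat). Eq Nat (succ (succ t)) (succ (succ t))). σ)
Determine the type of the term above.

the term's type:
  Eq Nat (succ (succ (succ zero))) (succ (succ (succ zero)))


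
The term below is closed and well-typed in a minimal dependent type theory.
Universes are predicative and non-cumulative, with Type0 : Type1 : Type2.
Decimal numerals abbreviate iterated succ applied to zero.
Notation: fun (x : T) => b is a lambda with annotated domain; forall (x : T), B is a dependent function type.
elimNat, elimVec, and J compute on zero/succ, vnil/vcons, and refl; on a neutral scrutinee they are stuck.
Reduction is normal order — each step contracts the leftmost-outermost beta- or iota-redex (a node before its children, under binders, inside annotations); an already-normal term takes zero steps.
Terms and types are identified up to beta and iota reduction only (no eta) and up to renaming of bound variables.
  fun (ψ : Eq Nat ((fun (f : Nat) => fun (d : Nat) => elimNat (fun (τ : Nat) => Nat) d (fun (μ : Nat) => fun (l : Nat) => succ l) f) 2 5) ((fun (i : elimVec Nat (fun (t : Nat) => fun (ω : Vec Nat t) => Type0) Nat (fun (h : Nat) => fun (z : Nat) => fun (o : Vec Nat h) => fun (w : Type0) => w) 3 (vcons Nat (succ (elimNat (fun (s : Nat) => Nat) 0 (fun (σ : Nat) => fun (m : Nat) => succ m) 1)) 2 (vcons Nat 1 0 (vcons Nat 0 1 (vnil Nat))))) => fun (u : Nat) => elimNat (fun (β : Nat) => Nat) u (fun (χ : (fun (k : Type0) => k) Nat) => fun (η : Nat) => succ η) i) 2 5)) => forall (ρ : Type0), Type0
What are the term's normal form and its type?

resulting normal form:
  fun (ψ : Eq Nat 7 7) => forall (f : Type0), Type0
the term's type:
  forall (ψ : Eq Nat 7 7), Type1
observation: the term reaches its normal form after 18 normal-order steps.


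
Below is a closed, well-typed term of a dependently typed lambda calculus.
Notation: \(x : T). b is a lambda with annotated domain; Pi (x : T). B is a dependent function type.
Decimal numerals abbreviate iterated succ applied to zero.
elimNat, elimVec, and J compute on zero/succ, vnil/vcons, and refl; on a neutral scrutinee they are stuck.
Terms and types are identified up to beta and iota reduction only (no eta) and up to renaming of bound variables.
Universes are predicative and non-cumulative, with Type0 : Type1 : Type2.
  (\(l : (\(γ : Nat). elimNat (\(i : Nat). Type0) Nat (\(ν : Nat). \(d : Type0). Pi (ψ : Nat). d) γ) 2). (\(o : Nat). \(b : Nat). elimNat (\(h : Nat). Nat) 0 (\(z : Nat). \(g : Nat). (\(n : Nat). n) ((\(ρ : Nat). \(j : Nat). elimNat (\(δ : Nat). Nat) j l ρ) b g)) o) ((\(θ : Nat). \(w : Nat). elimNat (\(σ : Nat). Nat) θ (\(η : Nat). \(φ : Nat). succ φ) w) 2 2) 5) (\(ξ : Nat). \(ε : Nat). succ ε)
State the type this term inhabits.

type:
  Nat


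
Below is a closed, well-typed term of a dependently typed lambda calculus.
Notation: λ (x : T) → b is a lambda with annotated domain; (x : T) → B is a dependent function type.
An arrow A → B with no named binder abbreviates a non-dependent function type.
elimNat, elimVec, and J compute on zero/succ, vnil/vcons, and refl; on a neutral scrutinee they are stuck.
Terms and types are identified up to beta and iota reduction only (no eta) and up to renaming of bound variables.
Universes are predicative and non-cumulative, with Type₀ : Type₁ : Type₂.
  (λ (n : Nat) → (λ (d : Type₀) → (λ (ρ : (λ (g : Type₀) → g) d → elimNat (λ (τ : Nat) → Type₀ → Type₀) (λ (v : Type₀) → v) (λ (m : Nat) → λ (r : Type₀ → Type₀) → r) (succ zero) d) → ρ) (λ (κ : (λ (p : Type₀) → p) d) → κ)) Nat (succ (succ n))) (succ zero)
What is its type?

inferred type:
  Nat


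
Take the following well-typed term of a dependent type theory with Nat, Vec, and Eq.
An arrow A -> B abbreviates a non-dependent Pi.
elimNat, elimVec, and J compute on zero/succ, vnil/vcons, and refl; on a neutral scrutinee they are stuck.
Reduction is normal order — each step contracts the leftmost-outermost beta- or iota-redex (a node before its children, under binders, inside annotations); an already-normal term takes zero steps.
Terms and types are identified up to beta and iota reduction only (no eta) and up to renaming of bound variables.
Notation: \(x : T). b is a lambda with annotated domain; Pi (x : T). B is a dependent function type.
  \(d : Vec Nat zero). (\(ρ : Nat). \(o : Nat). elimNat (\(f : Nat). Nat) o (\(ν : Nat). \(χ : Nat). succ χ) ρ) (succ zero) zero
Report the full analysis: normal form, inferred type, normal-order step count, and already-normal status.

reduced normal form:
  \(d : Vec Nat zero). succ zero
the term's type:
  Vec Nat zero -> Nat
reduction steps (normal order): 6
started in normal form: no
first redex: a beta-redex


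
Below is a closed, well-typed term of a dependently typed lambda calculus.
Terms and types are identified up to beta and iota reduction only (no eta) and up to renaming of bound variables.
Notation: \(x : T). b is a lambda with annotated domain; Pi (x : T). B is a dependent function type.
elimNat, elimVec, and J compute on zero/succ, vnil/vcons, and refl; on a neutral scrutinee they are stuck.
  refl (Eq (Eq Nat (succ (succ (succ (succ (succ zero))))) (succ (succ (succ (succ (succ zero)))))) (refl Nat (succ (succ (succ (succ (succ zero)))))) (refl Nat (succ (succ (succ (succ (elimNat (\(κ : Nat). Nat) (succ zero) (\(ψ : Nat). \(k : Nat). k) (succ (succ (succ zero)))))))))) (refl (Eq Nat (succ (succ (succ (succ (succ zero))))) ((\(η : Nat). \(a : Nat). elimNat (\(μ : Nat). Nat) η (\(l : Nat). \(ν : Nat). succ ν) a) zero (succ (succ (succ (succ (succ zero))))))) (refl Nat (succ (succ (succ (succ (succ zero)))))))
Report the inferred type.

inferred type:
  Eq (Eq (Eq Nat (succ (succ (succ (succ (succ zero))))) (succ (succ (succ (succ (succ zero)))))) (refl Nat (succ (succ (succ (succ (succ zero)))))) (refl Nat (succ (succ (succ (succ (succ zero))))))) (refl (Eq Nat (succ (succ (succ (succ (succ zero))))) (succ (succ (succ (succ (succ zero)))))) (refl Nat (succ (succ (succ (succ (succ zero))))))) (refl (Eq Nat (succ (succ (succ (succ (succ zero))))) (succ (succ (succ (succ (succ zero)))))) (refl Nat (succ (succ (succ (succ (succ zero)))))))


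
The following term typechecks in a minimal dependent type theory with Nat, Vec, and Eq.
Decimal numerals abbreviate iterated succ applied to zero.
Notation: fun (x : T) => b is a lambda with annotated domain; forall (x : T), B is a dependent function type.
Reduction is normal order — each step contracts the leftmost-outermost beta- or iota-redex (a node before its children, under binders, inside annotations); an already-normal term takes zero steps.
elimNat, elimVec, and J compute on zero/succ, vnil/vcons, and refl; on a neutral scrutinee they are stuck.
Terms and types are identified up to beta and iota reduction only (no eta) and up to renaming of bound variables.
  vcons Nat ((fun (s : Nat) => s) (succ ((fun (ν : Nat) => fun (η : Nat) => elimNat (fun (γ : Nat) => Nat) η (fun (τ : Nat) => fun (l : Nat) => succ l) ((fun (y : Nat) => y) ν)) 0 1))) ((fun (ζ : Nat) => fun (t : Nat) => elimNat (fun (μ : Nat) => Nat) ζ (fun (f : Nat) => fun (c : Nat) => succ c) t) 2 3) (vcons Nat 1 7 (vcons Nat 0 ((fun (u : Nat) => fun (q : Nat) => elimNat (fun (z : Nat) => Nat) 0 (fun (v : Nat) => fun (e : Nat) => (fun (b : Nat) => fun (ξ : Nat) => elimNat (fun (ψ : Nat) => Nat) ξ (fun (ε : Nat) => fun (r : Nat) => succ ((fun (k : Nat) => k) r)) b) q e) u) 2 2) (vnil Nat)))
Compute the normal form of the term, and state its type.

reduced normal form:
  vcons Nat 2 5 (vcons Nat 1 7 (vcons Nat 0 4 (vnil Nat)))
the term's type:
  Vec Nat 3


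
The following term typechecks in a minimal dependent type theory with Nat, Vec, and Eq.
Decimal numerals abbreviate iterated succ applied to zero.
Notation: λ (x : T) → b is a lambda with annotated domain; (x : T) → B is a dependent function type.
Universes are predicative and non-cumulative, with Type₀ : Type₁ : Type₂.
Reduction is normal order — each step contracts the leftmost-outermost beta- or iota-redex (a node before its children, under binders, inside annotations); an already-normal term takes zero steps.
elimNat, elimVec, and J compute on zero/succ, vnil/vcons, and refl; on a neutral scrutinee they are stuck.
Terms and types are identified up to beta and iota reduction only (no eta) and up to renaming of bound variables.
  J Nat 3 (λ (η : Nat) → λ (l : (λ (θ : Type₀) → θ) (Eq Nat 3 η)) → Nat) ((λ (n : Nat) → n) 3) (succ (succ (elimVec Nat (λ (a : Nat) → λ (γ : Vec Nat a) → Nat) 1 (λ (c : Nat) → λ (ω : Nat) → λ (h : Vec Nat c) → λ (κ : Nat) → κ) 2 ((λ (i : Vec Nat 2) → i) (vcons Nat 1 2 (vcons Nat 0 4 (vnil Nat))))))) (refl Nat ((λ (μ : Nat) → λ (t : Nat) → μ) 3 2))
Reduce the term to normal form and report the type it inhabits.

resulting normal form:
  3
type:
  Nat
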